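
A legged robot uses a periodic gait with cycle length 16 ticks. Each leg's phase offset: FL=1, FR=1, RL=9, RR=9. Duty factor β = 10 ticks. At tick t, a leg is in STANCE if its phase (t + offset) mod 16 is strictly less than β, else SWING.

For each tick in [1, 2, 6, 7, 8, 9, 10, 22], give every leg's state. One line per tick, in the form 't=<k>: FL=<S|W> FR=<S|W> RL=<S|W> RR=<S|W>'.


t=1: phase=(2,2,10,10) vs β=10 → FL=S FR=S RL=W RR=W
t=2: phase=(3,3,11,11) vs β=10 → FL=S FR=S RL=W RR=W
t=6: phase=(7,7,15,15) vs β=10 → FL=S FR=S RL=W RR=W
t=7: phase=(8,8,0,0) vs β=10 → FL=S FR=S RL=S RR=S
t=8: phase=(9,9,1,1) vs β=10 → FL=S FR=S RL=S RR=S
t=9: phase=(10,10,2,2) vs β=10 → FL=W FR=W RL=S RR=S
t=10: phase=(11,11,3,3) vs β=10 → FL=W FR=W RL=S RR=S
t=22: phase=(7,7,15,15) vs β=10 → FL=S FR=S RL=W RR=W

t=1: FL=S FR=S RL=W RR=W
t=2: FL=S FR=S RL=W RR=W
t=6: FL=S FR=S RL=W RR=W
t=7: FL=S FR=S RL=S RR=S
t=8: FL=S FR=S RL=S RR=S
t=9: FL=W FR=W RL=S RR=S
t=10: FL=W FR=W RL=S RR=S
t=22: FL=S FR=S RL=W RR=W


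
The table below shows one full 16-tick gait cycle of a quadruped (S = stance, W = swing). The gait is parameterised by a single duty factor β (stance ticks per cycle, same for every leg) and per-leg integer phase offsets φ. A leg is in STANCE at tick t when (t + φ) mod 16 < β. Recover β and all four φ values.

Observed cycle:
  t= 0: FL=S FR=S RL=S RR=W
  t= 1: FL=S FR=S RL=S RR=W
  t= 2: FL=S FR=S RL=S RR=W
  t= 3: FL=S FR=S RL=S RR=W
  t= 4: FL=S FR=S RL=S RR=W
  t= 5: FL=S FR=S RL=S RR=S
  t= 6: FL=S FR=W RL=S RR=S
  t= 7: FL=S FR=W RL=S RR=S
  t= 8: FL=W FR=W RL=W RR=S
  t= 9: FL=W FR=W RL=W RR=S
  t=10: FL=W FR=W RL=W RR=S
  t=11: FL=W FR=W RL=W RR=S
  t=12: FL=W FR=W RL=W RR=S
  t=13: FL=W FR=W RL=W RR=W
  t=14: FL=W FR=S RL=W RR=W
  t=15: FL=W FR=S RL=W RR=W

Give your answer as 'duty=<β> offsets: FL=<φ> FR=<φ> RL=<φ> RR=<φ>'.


duty=8 offsets: FL=0 FR=2 RL=0 RR=11

duty β = stance ticks per leg = 8
FL: stance ticks = 8; W→S at t=0 → φ=0
FR: stance ticks = 8; W→S at t=14 → φ=2
RL: stance ticks = 8; W→S at t=0 → φ=0
RR: stance ticks = 8; W→S at t=5 → φ=11


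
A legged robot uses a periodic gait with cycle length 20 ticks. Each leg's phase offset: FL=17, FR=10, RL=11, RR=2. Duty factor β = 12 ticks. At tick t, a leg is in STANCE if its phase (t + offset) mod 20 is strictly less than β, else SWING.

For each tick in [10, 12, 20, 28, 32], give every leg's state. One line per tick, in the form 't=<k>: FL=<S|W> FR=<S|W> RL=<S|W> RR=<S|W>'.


t=10: FL=S FR=S RL=S RR=W
t=12: FL=S FR=S RL=S RR=W
t=20: FL=W FR=S RL=S RR=S
t=28: FL=S FR=W RL=W RR=S
t=32: FL=S FR=S RL=S RR=W

t=10: phase=(7,0,1,12) vs β=12 → FL=S FR=S RL=S RR=W
t=12: phase=(9,2,3,14) vs β=12 → FL=S FR=S RL=S RR=W
t=20: phase=(17,10,11,2) vs β=12 → FL=W FR=S RL=S RR=S
t=28: phase=(5,18,19,10) vs β=12 → FL=S FR=W RL=W RR=S
t=32: phase=(9,2,3,14) vs β=12 → FL=S FR=S RL=S RR=W


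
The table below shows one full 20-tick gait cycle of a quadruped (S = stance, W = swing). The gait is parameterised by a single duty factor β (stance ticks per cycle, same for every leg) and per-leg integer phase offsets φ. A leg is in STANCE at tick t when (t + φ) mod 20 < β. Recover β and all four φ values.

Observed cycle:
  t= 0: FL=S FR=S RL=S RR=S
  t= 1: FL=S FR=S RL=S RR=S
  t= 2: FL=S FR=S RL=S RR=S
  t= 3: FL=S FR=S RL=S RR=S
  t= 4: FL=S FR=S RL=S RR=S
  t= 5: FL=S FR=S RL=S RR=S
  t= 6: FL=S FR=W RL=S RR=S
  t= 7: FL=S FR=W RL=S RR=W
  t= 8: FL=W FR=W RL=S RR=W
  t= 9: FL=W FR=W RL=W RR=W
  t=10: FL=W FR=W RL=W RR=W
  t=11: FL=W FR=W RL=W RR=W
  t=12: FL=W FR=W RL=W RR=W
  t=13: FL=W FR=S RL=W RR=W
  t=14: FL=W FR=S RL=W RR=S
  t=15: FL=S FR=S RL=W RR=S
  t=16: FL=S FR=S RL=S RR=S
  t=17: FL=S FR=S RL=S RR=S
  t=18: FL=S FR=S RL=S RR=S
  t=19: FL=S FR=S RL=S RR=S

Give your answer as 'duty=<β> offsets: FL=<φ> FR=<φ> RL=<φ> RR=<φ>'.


duty=13 offsets: FL=5 FR=7 RL=4 RR=6

duty β = stance ticks per leg = 13
FL: stance ticks = 13; W→S at t=15 → φ=5
FR: stance ticks = 13; W→S at t=13 → φ=7
RL: stance ticks = 13; W→S at t=16 → φ=4
RR: stance ticks = 13; W→S at t=14 → φ=6


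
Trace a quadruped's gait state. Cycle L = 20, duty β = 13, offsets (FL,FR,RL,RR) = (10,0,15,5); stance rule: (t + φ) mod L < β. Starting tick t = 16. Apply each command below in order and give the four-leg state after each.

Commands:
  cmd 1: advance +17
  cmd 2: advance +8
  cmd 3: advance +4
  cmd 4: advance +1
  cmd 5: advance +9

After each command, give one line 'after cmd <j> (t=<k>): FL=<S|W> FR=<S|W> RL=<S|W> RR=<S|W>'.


after cmd 1 (t=33): FL=S FR=W RL=S RR=W
after cmd 2 (t=41): FL=S FR=S RL=W RR=S
after cmd 3 (t=45): FL=W FR=S RL=S RR=S
after cmd 4 (t=46): FL=W FR=S RL=S RR=S
after cmd 5 (t=55): FL=S FR=W RL=S RR=S

start t=16: FL=S FR=W RL=S RR=S
cmd 1: advance +17 → t=33, phase=(3,13,8,18) → FL=S FR=W RL=S RR=W
cmd 2: advance +8 → t=41, phase=(11,1,16,6) → FL=S FR=S RL=W RR=S
cmd 3: advance +4 → t=45, phase=(15,5,0,10) → FL=W FR=S RL=S RR=S
cmd 4: advance +1 → t=46, phase=(16,6,1,11) → FL=W FR=S RL=S RR=S
cmd 5: advance +9 → t=55, phase=(5,15,10,0) → FL=S FR=W RL=S RR=S


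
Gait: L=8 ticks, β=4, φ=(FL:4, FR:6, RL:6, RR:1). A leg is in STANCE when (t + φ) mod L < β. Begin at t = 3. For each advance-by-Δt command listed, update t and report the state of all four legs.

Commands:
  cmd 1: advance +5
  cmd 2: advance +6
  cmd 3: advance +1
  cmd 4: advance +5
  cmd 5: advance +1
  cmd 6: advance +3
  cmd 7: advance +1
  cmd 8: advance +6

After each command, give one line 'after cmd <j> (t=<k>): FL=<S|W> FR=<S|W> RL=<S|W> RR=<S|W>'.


after cmd 1 (t=8): FL=W FR=W RL=W RR=S
after cmd 2 (t=14): FL=S FR=W RL=W RR=W
after cmd 3 (t=15): FL=S FR=W RL=W RR=S
after cmd 4 (t=20): FL=S FR=S RL=S RR=W
after cmd 5 (t=21): FL=S FR=S RL=S RR=W
after cmd 6 (t=24): FL=W FR=W RL=W RR=S
after cmd 7 (t=25): FL=W FR=W RL=W RR=S
after cmd 8 (t=31): FL=S FR=W RL=W RR=S

start t=3: FL=W FR=S RL=S RR=W
cmd 1: advance +5 → t=8, phase=(4,6,6,1) → FL=W FR=W RL=W RR=S
cmd 2: advance +6 → t=14, phase=(2,4,4,7) → FL=S FR=W RL=W RR=W
cmd 3: advance +1 → t=15, phase=(3,5,5,0) → FL=S FR=W RL=W RR=S
cmd 4: advance +5 → t=20, phase=(0,2,2,5) → FL=S FR=S RL=S RR=W
cmd 5: advance +1 → t=21, phase=(1,3,3,6) → FL=S FR=S RL=S RR=W
cmd 6: advance +3 → t=24, phase=(4,6,6,1) → FL=W FR=W RL=W RR=S
cmd 7: advance +1 → t=25, phase=(5,7,7,2) → FL=W FR=W RL=W RR=S
cmd 8: advance +6 → t=31, phase=(3,5,5,0) → FL=S FR=W RL=W RR=S


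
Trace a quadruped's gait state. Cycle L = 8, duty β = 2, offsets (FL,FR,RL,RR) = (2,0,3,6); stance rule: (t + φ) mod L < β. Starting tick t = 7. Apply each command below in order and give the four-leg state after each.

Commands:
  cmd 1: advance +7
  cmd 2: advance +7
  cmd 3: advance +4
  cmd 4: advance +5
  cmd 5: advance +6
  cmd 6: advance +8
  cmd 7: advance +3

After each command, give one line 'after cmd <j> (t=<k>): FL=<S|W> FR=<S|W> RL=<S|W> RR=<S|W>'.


after cmd 1 (t=14): FL=S FR=W RL=S RR=W
after cmd 2 (t=21): FL=W FR=W RL=S RR=W
after cmd 3 (t=25): FL=W FR=S RL=W RR=W
after cmd 4 (t=30): FL=S FR=W RL=S RR=W
after cmd 5 (t=36): FL=W FR=W RL=W RR=W
after cmd 6 (t=44): FL=W FR=W RL=W RR=W
after cmd 7 (t=47): FL=S FR=W RL=W RR=W

start t=7: FL=S FR=W RL=W RR=W
cmd 1: advance +7 → t=14, phase=(0,6,1,4) → FL=S FR=W RL=S RR=W
cmd 2: advance +7 → t=21, phase=(7,5,0,3) → FL=W FR=W RL=S RR=W
cmd 3: advance +4 → t=25, phase=(3,1,4,7) → FL=W FR=S RL=W RR=W
cmd 4: advance +5 → t=30, phase=(0,6,1,4) → FL=S FR=W RL=S RR=W
cmd 5: advance +6 → t=36, phase=(6,4,7,2) → FL=W FR=W RL=W RR=W
cmd 6: advance +8 → t=44, phase=(6,4,7,2) → FL=W FR=W RL=W RR=W
cmd 7: advance +3 → t=47, phase=(1,7,2,5) → FL=S FR=W RL=W RR=W


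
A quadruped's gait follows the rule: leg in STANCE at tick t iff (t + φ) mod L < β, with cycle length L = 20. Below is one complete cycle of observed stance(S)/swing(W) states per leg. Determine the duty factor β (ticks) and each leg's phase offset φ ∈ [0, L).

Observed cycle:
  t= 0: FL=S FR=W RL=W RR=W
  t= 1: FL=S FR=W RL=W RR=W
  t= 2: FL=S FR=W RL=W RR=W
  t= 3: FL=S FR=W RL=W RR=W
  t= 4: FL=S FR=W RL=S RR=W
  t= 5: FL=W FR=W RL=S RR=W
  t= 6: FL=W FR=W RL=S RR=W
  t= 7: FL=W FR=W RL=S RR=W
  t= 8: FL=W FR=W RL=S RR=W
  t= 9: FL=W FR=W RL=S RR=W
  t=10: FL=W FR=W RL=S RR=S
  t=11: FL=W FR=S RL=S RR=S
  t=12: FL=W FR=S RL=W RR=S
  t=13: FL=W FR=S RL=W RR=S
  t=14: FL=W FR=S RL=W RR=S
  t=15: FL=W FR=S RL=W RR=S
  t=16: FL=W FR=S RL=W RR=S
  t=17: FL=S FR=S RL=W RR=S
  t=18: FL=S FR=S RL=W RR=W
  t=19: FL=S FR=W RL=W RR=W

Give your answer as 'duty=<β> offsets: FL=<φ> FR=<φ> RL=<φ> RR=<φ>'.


duty=8 offsets: FL=3 FR=9 RL=16 RR=10

duty β = stance ticks per leg = 8
FL: stance ticks = 8; W→S at t=17 → φ=3
FR: stance ticks = 8; W→S at t=11 → φ=9
RL: stance ticks = 8; W→S at t=4 → φ=16
RR: stance ticks = 8; W→S at t=10 → φ=10


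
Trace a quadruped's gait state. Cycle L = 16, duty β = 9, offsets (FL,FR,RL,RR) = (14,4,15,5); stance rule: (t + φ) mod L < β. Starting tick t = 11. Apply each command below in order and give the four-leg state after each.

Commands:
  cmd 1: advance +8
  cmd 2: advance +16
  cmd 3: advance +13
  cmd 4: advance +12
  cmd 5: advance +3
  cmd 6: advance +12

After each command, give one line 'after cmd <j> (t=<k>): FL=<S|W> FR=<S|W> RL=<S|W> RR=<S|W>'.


after cmd 1 (t=19): FL=S FR=S RL=S RR=S
after cmd 2 (t=35): FL=S FR=S RL=S RR=S
after cmd 3 (t=48): FL=W FR=S RL=W RR=S
after cmd 4 (t=60): FL=W FR=S RL=W RR=S
after cmd 5 (t=63): FL=W FR=S RL=W RR=S
after cmd 6 (t=75): FL=W FR=W RL=W RR=S

start t=11: FL=W FR=W RL=W RR=S
cmd 1: advance +8 → t=19, phase=(1,7,2,8) → FL=S FR=S RL=S RR=S
cmd 2: advance +16 → t=35, phase=(1,7,2,8) → FL=S FR=S RL=S RR=S
cmd 3: advance +13 → t=48, phase=(14,4,15,5) → FL=W FR=S RL=W RR=S
cmd 4: advance +12 → t=60, phase=(10,0,11,1) → FL=W FR=S RL=W RR=S
cmd 5: advance +3 → t=63, phase=(13,3,14,4) → FL=W FR=S RL=W RR=S
cmd 6: advance +12 → t=75, phase=(9,15,10,0) → FL=W FR=W RL=W RR=S


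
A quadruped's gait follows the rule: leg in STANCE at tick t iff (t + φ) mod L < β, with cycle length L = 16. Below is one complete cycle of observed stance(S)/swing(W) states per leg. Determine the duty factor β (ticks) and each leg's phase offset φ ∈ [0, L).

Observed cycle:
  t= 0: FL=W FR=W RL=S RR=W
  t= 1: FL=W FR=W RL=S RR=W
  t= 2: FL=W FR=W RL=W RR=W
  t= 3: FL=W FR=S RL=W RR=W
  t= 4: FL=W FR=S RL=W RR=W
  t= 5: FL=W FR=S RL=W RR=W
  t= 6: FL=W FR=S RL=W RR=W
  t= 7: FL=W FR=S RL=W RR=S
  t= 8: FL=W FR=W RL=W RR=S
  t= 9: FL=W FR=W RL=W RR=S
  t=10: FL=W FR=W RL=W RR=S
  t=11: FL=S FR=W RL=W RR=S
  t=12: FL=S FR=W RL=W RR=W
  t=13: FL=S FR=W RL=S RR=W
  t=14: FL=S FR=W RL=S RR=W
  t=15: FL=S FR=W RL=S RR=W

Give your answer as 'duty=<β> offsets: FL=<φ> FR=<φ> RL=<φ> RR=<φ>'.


duty β = stance ticks per leg = 5
FL: stance ticks = 5; W→S at t=11 → φ=5
FR: stance ticks = 5; W→S at t=3 → φ=13
RL: stance ticks = 5; W→S at t=13 → φ=3
RR: stance ticks = 5; W→S at t=7 → φ=9

duty=5 offsets: FL=5 FR=13 RL=3 RR=9


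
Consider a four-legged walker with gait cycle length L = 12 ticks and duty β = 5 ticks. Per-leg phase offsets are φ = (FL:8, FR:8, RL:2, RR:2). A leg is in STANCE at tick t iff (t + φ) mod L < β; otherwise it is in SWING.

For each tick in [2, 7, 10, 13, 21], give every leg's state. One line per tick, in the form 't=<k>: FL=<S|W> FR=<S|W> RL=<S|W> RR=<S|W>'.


t=2: FL=W FR=W RL=S RR=S
t=7: FL=S FR=S RL=W RR=W
t=10: FL=W FR=W RL=S RR=S
t=13: FL=W FR=W RL=S RR=S
t=21: FL=W FR=W RL=W RR=W

t=2: phase=(10,10,4,4) vs β=5 → FL=W FR=W RL=S RR=S
t=7: phase=(3,3,9,9) vs β=5 → FL=S FR=S RL=W RR=W
t=10: phase=(6,6,0,0) vs β=5 → FL=W FR=W RL=S RR=S
t=13: phase=(9,9,3,3) vs β=5 → FL=W FR=W RL=S RR=S
t=21: phase=(5,5,11,11) vs β=5 → FL=W FR=W RL=W RR=W


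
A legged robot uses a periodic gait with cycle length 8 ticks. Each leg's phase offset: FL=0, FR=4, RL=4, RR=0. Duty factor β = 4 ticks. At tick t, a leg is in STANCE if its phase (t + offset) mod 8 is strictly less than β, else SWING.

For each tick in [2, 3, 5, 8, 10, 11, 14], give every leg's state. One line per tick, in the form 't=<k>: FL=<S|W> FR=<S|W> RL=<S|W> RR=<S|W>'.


t=2: phase=(2,6,6,2) vs β=4 → FL=S FR=W RL=W RR=S
t=3: phase=(3,7,7,3) vs β=4 → FL=S FR=W RL=W RR=S
t=5: phase=(5,1,1,5) vs β=4 → FL=W FR=S RL=S RR=W
t=8: phase=(0,4,4,0) vs β=4 → FL=S FR=W RL=W RR=S
t=10: phase=(2,6,6,2) vs β=4 → FL=S FR=W RL=W RR=S
t=11: phase=(3,7,7,3) vs β=4 → FL=S FR=W RL=W RR=S
t=14: phase=(6,2,2,6) vs β=4 → FL=W FR=S RL=S RR=W

t=2: FL=S FR=W RL=W RR=S
t=3: FL=S FR=W RL=W RR=S
t=5: FL=W FR=S RL=S RR=W
t=8: FL=S FR=W RL=W RR=S
t=10: FL=S FR=W RL=W RR=S
t=11: FL=S FR=W RL=W RR=S
t=14: FL=W FR=S RL=S RR=W


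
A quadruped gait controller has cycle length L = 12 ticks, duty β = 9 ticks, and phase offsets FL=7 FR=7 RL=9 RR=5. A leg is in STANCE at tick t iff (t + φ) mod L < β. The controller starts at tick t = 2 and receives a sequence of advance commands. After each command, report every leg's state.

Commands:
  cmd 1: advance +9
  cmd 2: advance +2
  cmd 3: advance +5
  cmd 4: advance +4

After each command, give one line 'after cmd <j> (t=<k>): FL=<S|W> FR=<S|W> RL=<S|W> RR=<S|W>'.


start t=2: FL=W FR=W RL=W RR=S
cmd 1: advance +9 → t=11, phase=(6,6,8,4) → FL=S FR=S RL=S RR=S
cmd 2: advance +2 → t=13, phase=(8,8,10,6) → FL=S FR=S RL=W RR=S
cmd 3: advance +5 → t=18, phase=(1,1,3,11) → FL=S FR=S RL=S RR=W
cmd 4: advance +4 → t=22, phase=(5,5,7,3) → FL=S FR=S RL=S RR=S

after cmd 1 (t=11): FL=S FR=S RL=S RR=S
after cmd 2 (t=13): FL=S FR=S RL=W RR=S
after cmd 3 (t=18): FL=S FR=S RL=S RR=W
after cmd 4 (t=22): FL=S FR=S RL=S RR=S


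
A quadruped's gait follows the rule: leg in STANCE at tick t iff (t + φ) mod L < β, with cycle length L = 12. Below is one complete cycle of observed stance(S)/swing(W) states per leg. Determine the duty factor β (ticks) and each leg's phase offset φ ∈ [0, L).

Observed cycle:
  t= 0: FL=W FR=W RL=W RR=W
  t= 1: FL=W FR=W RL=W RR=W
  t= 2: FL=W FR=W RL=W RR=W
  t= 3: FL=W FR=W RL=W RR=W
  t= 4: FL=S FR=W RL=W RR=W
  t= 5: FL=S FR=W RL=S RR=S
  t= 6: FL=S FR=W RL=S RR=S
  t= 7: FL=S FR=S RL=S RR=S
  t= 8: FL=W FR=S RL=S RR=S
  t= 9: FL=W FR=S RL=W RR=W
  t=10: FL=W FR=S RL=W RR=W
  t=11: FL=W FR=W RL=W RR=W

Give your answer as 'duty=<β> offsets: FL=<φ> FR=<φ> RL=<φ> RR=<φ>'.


duty β = stance ticks per leg = 4
FL: stance ticks = 4; W→S at t=4 → φ=8
FR: stance ticks = 4; W→S at t=7 → φ=5
RL: stance ticks = 4; W→S at t=5 → φ=7
RR: stance ticks = 4; W→S at t=5 → φ=7

duty=4 offsets: FL=8 FR=5 RL=7 RR=7


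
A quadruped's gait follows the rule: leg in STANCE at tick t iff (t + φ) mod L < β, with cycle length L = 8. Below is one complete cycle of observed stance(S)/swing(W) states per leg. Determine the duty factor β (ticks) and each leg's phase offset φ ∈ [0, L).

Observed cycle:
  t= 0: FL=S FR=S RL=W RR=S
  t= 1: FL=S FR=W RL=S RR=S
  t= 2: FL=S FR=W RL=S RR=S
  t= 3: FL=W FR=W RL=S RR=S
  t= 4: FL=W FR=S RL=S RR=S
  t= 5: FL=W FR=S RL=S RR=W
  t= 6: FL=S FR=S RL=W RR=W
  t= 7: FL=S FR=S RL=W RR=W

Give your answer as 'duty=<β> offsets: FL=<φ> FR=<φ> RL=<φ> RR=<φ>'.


duty=5 offsets: FL=2 FR=4 RL=7 RR=0

duty β = stance ticks per leg = 5
FL: stance ticks = 5; W→S at t=6 → φ=2
FR: stance ticks = 5; W→S at t=4 → φ=4
RL: stance ticks = 5; W→S at t=1 → φ=7
RR: stance ticks = 5; W→S at t=0 → φ=0


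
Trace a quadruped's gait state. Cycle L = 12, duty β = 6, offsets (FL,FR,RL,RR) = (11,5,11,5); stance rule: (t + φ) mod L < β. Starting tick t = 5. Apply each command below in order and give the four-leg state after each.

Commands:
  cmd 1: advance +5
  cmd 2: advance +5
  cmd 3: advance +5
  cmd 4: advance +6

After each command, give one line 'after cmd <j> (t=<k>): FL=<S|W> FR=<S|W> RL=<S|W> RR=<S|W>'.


start t=5: FL=S FR=W RL=S RR=W
cmd 1: advance +5 → t=10, phase=(9,3,9,3) → FL=W FR=S RL=W RR=S
cmd 2: advance +5 → t=15, phase=(2,8,2,8) → FL=S FR=W RL=S RR=W
cmd 3: advance +5 → t=20, phase=(7,1,7,1) → FL=W FR=S RL=W RR=S
cmd 4: advance +6 → t=26, phase=(1,7,1,7) → FL=S FR=W RL=S RR=W

after cmd 1 (t=10): FL=W FR=S RL=W RR=S
after cmd 2 (t=15): FL=S FR=W RL=S RR=W
after cmd 3 (t=20): FL=W FR=S RL=W RR=S
after cmd 4 (t=26): FL=S FR=W RL=S RR=W


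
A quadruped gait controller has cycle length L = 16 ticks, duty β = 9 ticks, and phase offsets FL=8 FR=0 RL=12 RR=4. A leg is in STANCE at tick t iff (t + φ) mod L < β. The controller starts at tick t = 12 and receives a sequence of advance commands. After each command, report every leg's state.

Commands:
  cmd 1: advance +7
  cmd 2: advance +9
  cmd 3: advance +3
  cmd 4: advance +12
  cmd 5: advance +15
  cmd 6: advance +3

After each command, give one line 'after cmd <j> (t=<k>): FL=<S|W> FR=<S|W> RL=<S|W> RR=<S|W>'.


after cmd 1 (t=19): FL=W FR=S RL=W RR=S
after cmd 2 (t=28): FL=S FR=W RL=S RR=S
after cmd 3 (t=31): FL=S FR=W RL=W RR=S
after cmd 4 (t=43): FL=S FR=W RL=S RR=W
after cmd 5 (t=58): FL=S FR=W RL=S RR=W
after cmd 6 (t=61): FL=S FR=W RL=W RR=S

start t=12: FL=S FR=W RL=S RR=S
cmd 1: advance +7 → t=19, phase=(11,3,15,7) → FL=W FR=S RL=W RR=S
cmd 2: advance +9 → t=28, phase=(4,12,8,0) → FL=S FR=W RL=S RR=S
cmd 3: advance +3 → t=31, phase=(7,15,11,3) → FL=S FR=W RL=W RR=S
cmd 4: advance +12 → t=43, phase=(3,11,7,15) → FL=S FR=W RL=S RR=W
cmd 5: advance +15 → t=58, phase=(2,10,6,14) → FL=S FR=W RL=S RR=W
cmd 6: advance +3 → t=61, phase=(5,13,9,1) → FL=S FR=W RL=W RR=S


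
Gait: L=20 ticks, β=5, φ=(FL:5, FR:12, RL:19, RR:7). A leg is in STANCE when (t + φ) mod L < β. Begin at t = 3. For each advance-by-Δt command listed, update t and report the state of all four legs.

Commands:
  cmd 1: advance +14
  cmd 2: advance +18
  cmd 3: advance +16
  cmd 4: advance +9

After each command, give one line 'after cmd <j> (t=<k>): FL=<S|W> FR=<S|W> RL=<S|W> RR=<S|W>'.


start t=3: FL=W FR=W RL=S RR=W
cmd 1: advance +14 → t=17, phase=(2,9,16,4) → FL=S FR=W RL=W RR=S
cmd 2: advance +18 → t=35, phase=(0,7,14,2) → FL=S FR=W RL=W RR=S
cmd 3: advance +16 → t=51, phase=(16,3,10,18) → FL=W FR=S RL=W RR=W
cmd 4: advance +9 → t=60, phase=(5,12,19,7) → FL=W FR=W RL=W RR=W

after cmd 1 (t=17): FL=S FR=W RL=W RR=S
after cmd 2 (t=35): FL=S FR=W RL=W RR=S
after cmd 3 (t=51): FL=W FR=S RL=W RR=W
after cmd 4 (t=60): FL=W FR=W RL=W RR=W


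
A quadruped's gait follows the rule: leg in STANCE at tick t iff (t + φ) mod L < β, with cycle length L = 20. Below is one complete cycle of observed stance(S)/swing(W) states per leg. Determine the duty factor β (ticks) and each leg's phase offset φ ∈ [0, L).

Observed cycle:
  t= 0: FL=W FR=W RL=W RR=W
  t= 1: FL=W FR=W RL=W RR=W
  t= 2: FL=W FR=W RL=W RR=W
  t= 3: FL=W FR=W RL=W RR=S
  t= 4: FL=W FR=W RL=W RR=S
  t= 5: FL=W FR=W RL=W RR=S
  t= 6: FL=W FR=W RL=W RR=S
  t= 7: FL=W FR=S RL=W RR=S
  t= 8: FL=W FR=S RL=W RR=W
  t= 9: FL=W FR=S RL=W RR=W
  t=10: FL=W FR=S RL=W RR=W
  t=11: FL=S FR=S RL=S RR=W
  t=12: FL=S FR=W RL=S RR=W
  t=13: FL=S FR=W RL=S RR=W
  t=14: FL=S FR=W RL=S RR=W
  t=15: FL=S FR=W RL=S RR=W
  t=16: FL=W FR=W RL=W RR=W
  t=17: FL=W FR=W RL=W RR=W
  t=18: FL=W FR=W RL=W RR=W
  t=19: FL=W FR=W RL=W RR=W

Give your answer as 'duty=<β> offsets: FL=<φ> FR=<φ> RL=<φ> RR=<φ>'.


duty β = stance ticks per leg = 5
FL: stance ticks = 5; W→S at t=11 → φ=9
FR: stance ticks = 5; W→S at t=7 → φ=13
RL: stance ticks = 5; W→S at t=11 → φ=9
RR: stance ticks = 5; W→S at t=3 → φ=17

duty=5 offsets: FL=9 FR=13 RL=9 RR=17


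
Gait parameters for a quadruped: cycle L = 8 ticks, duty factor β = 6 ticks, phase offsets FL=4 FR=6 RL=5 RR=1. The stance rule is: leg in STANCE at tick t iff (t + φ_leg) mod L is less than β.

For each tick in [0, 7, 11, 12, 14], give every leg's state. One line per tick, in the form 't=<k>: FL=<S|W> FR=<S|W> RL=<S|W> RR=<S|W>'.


t=0: phase=(4,6,5,1) vs β=6 → FL=S FR=W RL=S RR=S
t=7: phase=(3,5,4,0) vs β=6 → FL=S FR=S RL=S RR=S
t=11: phase=(7,1,0,4) vs β=6 → FL=W FR=S RL=S RR=S
t=12: phase=(0,2,1,5) vs β=6 → FL=S FR=S RL=S RR=S
t=14: phase=(2,4,3,7) vs β=6 → FL=S FR=S RL=S RR=W

t=0: FL=S FR=W RL=S RR=S
t=7: FL=S FR=S RL=S RR=S
t=11: FL=W FR=S RL=S RR=S
t=12: FL=S FR=S RL=S RR=S
t=14: FL=S FR=S RL=S RR=W


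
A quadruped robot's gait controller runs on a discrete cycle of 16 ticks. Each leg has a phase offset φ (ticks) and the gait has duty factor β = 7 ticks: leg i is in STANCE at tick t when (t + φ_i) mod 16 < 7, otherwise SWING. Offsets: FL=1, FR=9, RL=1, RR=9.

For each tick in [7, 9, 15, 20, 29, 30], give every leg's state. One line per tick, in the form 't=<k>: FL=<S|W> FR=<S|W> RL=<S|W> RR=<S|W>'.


t=7: FL=W FR=S RL=W RR=S
t=9: FL=W FR=S RL=W RR=S
t=15: FL=S FR=W RL=S RR=W
t=20: FL=S FR=W RL=S RR=W
t=29: FL=W FR=S RL=W RR=S
t=30: FL=W FR=W RL=W RR=W

t=7: phase=(8,0,8,0) vs β=7 → FL=W FR=S RL=W RR=S
t=9: phase=(10,2,10,2) vs β=7 → FL=W FR=S RL=W RR=S
t=15: phase=(0,8,0,8) vs β=7 → FL=S FR=W RL=S RR=W
t=20: phase=(5,13,5,13) vs β=7 → FL=S FR=W RL=S RR=W
t=29: phase=(14,6,14,6) vs β=7 → FL=W FR=S RL=W RR=S
t=30: phase=(15,7,15,7) vs β=7 → FL=W FR=W RL=W RR=W


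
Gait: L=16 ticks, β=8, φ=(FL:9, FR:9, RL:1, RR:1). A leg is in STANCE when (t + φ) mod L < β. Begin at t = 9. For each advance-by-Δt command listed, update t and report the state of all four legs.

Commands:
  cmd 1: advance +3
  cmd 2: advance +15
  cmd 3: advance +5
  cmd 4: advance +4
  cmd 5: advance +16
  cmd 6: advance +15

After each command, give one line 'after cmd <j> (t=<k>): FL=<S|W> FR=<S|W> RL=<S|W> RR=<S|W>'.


after cmd 1 (t=12): FL=S FR=S RL=W RR=W
after cmd 2 (t=27): FL=S FR=S RL=W RR=W
after cmd 3 (t=32): FL=W FR=W RL=S RR=S
after cmd 4 (t=36): FL=W FR=W RL=S RR=S
after cmd 5 (t=52): FL=W FR=W RL=S RR=S
after cmd 6 (t=67): FL=W FR=W RL=S RR=S

start t=9: FL=S FR=S RL=W RR=W
cmd 1: advance +3 → t=12, phase=(5,5,13,13) → FL=S FR=S RL=W RR=W
cmd 2: advance +15 → t=27, phase=(4,4,12,12) → FL=S FR=S RL=W RR=W
cmd 3: advance +5 → t=32, phase=(9,9,1,1) → FL=W FR=W RL=S RR=S
cmd 4: advance +4 → t=36, phase=(13,13,5,5) → FL=W FR=W RL=S RR=S
cmd 5: advance +16 → t=52, phase=(13,13,5,5) → FL=W FR=W RL=S RR=S
cmd 6: advance +15 → t=67, phase=(12,12,4,4) → FL=W FR=W RL=S RR=S


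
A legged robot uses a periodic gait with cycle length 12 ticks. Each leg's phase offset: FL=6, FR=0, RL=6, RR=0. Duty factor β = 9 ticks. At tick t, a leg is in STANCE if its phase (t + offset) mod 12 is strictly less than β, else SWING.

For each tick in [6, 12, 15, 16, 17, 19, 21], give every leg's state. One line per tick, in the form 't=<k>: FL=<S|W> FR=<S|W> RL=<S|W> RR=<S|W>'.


t=6: FL=S FR=S RL=S RR=S
t=12: FL=S FR=S RL=S RR=S
t=15: FL=W FR=S RL=W RR=S
t=16: FL=W FR=S RL=W RR=S
t=17: FL=W FR=S RL=W RR=S
t=19: FL=S FR=S RL=S RR=S
t=21: FL=S FR=W RL=S RR=W

t=6: phase=(0,6,0,6) vs β=9 → FL=S FR=S RL=S RR=S
t=12: phase=(6,0,6,0) vs β=9 → FL=S FR=S RL=S RR=S
t=15: phase=(9,3,9,3) vs β=9 → FL=W FR=S RL=W RR=S
t=16: phase=(10,4,10,4) vs β=9 → FL=W FR=S RL=W RR=S
t=17: phase=(11,5,11,5) vs β=9 → FL=W FR=S RL=W RR=S
t=19: phase=(1,7,1,7) vs β=9 → FL=S FR=S RL=S RR=S
t=21: phase=(3,9,3,9) vs β=9 → FL=S FR=W RL=S RR=W


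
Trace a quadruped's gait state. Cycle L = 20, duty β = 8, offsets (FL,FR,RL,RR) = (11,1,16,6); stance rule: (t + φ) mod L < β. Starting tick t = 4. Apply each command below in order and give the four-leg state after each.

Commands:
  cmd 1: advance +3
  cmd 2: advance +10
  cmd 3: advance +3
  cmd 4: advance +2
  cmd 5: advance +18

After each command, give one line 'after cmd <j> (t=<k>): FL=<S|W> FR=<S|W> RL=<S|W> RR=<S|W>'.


start t=4: FL=W FR=S RL=S RR=W
cmd 1: advance +3 → t=7, phase=(18,8,3,13) → FL=W FR=W RL=S RR=W
cmd 2: advance +10 → t=17, phase=(8,18,13,3) → FL=W FR=W RL=W RR=S
cmd 3: advance +3 → t=20, phase=(11,1,16,6) → FL=W FR=S RL=W RR=S
cmd 4: advance +2 → t=22, phase=(13,3,18,8) → FL=W FR=S RL=W RR=W
cmd 5: advance +18 → t=40, phase=(11,1,16,6) → FL=W FR=S RL=W RR=S

after cmd 1 (t=7): FL=W FR=W RL=S RR=W
after cmd 2 (t=17): FL=W FR=W RL=W RR=S
after cmd 3 (t=20): FL=W FR=S RL=W RR=S
after cmd 4 (t=22): FL=W FR=S RL=W RR=W
after cmd 5 (t=40): FL=W FR=S RL=W RR=S


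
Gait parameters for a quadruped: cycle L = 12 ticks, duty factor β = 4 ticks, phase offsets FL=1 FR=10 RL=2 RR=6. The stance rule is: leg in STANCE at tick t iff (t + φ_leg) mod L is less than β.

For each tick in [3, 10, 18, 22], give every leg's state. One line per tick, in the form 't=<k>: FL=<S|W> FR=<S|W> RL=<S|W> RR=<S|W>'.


t=3: phase=(4,1,5,9) vs β=4 → FL=W FR=S RL=W RR=W
t=10: phase=(11,8,0,4) vs β=4 → FL=W FR=W RL=S RR=W
t=18: phase=(7,4,8,0) vs β=4 → FL=W FR=W RL=W RR=S
t=22: phase=(11,8,0,4) vs β=4 → FL=W FR=W RL=S RR=W

t=3: FL=W FR=S RL=W RR=W
t=10: FL=W FR=W RL=S RR=W
t=18: FL=W FR=W RL=W RR=S
t=22: FL=W FR=W RL=S RR=W


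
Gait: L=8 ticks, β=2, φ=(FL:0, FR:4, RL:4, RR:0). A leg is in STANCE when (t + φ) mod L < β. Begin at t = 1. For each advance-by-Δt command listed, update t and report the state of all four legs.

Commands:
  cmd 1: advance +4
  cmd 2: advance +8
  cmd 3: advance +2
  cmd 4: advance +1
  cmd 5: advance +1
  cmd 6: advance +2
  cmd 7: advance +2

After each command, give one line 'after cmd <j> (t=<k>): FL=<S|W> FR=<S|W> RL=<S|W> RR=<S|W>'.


start t=1: FL=S FR=W RL=W RR=S
cmd 1: advance +4 → t=5, phase=(5,1,1,5) → FL=W FR=S RL=S RR=W
cmd 2: advance +8 → t=13, phase=(5,1,1,5) → FL=W FR=S RL=S RR=W
cmd 3: advance +2 → t=15, phase=(7,3,3,7) → FL=W FR=W RL=W RR=W
cmd 4: advance +1 → t=16, phase=(0,4,4,0) → FL=S FR=W RL=W RR=S
cmd 5: advance +1 → t=17, phase=(1,5,5,1) → FL=S FR=W RL=W RR=S
cmd 6: advance +2 → t=19, phase=(3,7,7,3) → FL=W FR=W RL=W RR=W
cmd 7: advance +2 → t=21, phase=(5,1,1,5) → FL=W FR=S RL=S RR=W

after cmd 1 (t=5): FL=W FR=S RL=S RR=W
after cmd 2 (t=13): FL=W FR=S RL=S RR=W
after cmd 3 (t=15): FL=W FR=W RL=W RR=W
after cmd 4 (t=16): FL=S FR=W RL=W RR=S
after cmd 5 (t=17): FL=S FR=W RL=W RR=S
after cmd 6 (t=19): FL=W FR=W RL=W RR=W
after cmd 7 (t=21): FL=W FR=S RL=S RR=W


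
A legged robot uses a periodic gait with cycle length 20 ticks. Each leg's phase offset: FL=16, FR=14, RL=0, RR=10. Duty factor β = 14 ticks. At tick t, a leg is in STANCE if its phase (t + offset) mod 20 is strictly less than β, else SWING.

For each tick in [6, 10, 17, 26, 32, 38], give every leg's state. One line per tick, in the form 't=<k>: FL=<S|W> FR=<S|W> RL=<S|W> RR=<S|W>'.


t=6: FL=S FR=S RL=S RR=W
t=10: FL=S FR=S RL=S RR=S
t=17: FL=S FR=S RL=W RR=S
t=26: FL=S FR=S RL=S RR=W
t=32: FL=S FR=S RL=S RR=S
t=38: FL=W FR=S RL=W RR=S

t=6: phase=(2,0,6,16) vs β=14 → FL=S FR=S RL=S RR=W
t=10: phase=(6,4,10,0) vs β=14 → FL=S FR=S RL=S RR=S
t=17: phase=(13,11,17,7) vs β=14 → FL=S FR=S RL=W RR=S
t=26: phase=(2,0,6,16) vs β=14 → FL=S FR=S RL=S RR=W
t=32: phase=(8,6,12,2) vs β=14 → FL=S FR=S RL=S RR=S
t=38: phase=(14,12,18,8) vs β=14 → FL=W FR=S RL=W RR=S


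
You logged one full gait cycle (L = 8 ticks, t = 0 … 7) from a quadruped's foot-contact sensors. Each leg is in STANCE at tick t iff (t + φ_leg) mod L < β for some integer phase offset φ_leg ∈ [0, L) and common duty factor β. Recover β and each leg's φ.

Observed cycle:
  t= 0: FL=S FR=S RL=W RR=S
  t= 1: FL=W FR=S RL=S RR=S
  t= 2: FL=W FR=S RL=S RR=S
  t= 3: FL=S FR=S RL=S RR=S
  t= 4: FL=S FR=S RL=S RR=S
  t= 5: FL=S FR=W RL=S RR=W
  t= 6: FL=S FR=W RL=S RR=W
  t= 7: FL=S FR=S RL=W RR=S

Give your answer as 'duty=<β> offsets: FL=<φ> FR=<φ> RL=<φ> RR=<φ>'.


duty=6 offsets: FL=5 FR=1 RL=7 RR=1

duty β = stance ticks per leg = 6
FL: stance ticks = 6; W→S at t=3 → φ=5
FR: stance ticks = 6; W→S at t=7 → φ=1
RL: stance ticks = 6; W→S at t=1 → φ=7
RR: stance ticks = 6; W→S at t=7 → φ=1


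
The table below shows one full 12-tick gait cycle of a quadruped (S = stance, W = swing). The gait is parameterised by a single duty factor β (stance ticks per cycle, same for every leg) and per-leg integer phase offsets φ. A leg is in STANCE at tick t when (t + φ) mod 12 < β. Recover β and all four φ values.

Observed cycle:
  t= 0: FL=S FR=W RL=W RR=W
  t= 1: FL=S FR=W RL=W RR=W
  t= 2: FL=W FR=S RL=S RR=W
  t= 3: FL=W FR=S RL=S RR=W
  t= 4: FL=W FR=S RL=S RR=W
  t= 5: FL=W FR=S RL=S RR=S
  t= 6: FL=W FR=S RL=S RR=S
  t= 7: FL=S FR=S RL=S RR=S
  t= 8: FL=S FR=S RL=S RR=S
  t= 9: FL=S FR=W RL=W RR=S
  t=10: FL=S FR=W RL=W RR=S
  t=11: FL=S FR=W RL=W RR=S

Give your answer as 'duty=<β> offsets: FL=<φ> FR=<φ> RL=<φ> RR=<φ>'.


duty=7 offsets: FL=5 FR=10 RL=10 RR=7

duty β = stance ticks per leg = 7
FL: stance ticks = 7; W→S at t=7 → φ=5
FR: stance ticks = 7; W→S at t=2 → φ=10
RL: stance ticks = 7; W→S at t=2 → φ=10
RR: stance ticks = 7; W→S at t=5 → φ=7


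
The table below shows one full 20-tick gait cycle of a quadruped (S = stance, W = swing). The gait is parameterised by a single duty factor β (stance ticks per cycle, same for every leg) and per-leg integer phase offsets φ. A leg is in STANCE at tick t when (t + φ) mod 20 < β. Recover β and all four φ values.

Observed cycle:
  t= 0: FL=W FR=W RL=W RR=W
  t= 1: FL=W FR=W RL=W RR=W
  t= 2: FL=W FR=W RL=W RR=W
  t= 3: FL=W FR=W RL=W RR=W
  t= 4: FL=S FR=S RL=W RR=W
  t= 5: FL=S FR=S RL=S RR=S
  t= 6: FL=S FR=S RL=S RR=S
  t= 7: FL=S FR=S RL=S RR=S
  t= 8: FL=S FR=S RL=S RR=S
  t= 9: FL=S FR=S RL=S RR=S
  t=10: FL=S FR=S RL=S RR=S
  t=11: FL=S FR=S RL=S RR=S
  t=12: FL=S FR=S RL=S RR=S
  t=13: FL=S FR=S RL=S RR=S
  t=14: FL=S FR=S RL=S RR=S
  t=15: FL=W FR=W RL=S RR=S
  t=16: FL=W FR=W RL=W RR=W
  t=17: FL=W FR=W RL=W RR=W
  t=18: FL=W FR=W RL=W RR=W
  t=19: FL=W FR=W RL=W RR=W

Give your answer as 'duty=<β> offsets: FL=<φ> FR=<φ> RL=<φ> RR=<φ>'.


duty β = stance ticks per leg = 11
FL: stance ticks = 11; W→S at t=4 → φ=16
FR: stance ticks = 11; W→S at t=4 → φ=16
RL: stance ticks = 11; W→S at t=5 → φ=15
RR: stance ticks = 11; W→S at t=5 → φ=15

duty=11 offsets: FL=16 FR=16 RL=15 RR=15


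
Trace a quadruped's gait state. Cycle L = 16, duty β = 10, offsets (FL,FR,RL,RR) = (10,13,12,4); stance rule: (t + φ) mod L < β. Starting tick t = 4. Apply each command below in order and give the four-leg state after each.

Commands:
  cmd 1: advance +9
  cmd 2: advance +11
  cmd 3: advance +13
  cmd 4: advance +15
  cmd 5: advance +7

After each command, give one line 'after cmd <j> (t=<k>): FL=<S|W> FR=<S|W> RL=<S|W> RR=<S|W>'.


start t=4: FL=W FR=S RL=S RR=S
cmd 1: advance +9 → t=13, phase=(7,10,9,1) → FL=S FR=W RL=S RR=S
cmd 2: advance +11 → t=24, phase=(2,5,4,12) → FL=S FR=S RL=S RR=W
cmd 3: advance +13 → t=37, phase=(15,2,1,9) → FL=W FR=S RL=S RR=S
cmd 4: advance +15 → t=52, phase=(14,1,0,8) → FL=W FR=S RL=S RR=S
cmd 5: advance +7 → t=59, phase=(5,8,7,15) → FL=S FR=S RL=S RR=W

after cmd 1 (t=13): FL=S FR=W RL=S RR=S
after cmd 2 (t=24): FL=S FR=S RL=S RR=W
after cmd 3 (t=37): FL=W FR=S RL=S RR=S
after cmd 4 (t=52): FL=W FR=S RL=S RR=S
after cmd 5 (t=59): FL=S FR=S RL=S RR=W


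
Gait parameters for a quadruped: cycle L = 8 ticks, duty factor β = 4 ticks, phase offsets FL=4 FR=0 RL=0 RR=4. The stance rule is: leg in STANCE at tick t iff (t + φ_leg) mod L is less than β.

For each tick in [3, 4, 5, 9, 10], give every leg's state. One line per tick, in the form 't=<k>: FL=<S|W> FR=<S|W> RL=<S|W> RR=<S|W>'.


t=3: phase=(7,3,3,7) vs β=4 → FL=W FR=S RL=S RR=W
t=4: phase=(0,4,4,0) vs β=4 → FL=S FR=W RL=W RR=S
t=5: phase=(1,5,5,1) vs β=4 → FL=S FR=W RL=W RR=S
t=9: phase=(5,1,1,5) vs β=4 → FL=W FR=S RL=S RR=W
t=10: phase=(6,2,2,6) vs β=4 → FL=W FR=S RL=S RR=W

t=3: FL=W FR=S RL=S RR=W
t=4: FL=S FR=W RL=W RR=S
t=5: FL=S FR=W RL=W RR=S
t=9: FL=W FR=S RL=S RR=W
t=10: FL=W FR=S RL=S RR=W


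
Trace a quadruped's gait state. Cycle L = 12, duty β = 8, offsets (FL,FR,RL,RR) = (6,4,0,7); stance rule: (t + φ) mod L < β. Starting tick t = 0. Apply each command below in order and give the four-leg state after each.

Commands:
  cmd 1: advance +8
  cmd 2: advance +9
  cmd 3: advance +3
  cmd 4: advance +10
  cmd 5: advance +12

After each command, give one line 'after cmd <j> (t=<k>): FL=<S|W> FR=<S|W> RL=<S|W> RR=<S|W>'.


after cmd 1 (t=8): FL=S FR=S RL=W RR=S
after cmd 2 (t=17): FL=W FR=W RL=S RR=S
after cmd 3 (t=20): FL=S FR=S RL=W RR=S
after cmd 4 (t=30): FL=S FR=W RL=S RR=S
after cmd 5 (t=42): FL=S FR=W RL=S RR=S

start t=0: FL=S FR=S RL=S RR=S
cmd 1: advance +8 → t=8, phase=(2,0,8,3) → FL=S FR=S RL=W RR=S
cmd 2: advance +9 → t=17, phase=(11,9,5,0) → FL=W FR=W RL=S RR=S
cmd 3: advance +3 → t=20, phase=(2,0,8,3) → FL=S FR=S RL=W RR=S
cmd 4: advance +10 → t=30, phase=(0,10,6,1) → FL=S FR=W RL=S RR=S
cmd 5: advance +12 → t=42, phase=(0,10,6,1) → FL=S FR=W RL=S RR=S


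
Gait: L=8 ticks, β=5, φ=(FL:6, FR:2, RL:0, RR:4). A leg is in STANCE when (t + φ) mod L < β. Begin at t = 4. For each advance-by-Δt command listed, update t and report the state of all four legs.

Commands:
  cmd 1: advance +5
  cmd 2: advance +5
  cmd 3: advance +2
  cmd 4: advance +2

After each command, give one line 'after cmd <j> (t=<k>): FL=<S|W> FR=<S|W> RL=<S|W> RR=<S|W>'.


after cmd 1 (t=9): FL=W FR=S RL=S RR=W
after cmd 2 (t=14): FL=S FR=S RL=W RR=S
after cmd 3 (t=16): FL=W FR=S RL=S RR=S
after cmd 4 (t=18): FL=S FR=S RL=S RR=W

start t=4: FL=S FR=W RL=S RR=S
cmd 1: advance +5 → t=9, phase=(7,3,1,5) → FL=W FR=S RL=S RR=W
cmd 2: advance +5 → t=14, phase=(4,0,6,2) → FL=S FR=S RL=W RR=S
cmd 3: advance +2 → t=16, phase=(6,2,0,4) → FL=W FR=S RL=S RR=S
cmd 4: advance +2 → t=18, phase=(0,4,2,6) → FL=S FR=S RL=S RR=W


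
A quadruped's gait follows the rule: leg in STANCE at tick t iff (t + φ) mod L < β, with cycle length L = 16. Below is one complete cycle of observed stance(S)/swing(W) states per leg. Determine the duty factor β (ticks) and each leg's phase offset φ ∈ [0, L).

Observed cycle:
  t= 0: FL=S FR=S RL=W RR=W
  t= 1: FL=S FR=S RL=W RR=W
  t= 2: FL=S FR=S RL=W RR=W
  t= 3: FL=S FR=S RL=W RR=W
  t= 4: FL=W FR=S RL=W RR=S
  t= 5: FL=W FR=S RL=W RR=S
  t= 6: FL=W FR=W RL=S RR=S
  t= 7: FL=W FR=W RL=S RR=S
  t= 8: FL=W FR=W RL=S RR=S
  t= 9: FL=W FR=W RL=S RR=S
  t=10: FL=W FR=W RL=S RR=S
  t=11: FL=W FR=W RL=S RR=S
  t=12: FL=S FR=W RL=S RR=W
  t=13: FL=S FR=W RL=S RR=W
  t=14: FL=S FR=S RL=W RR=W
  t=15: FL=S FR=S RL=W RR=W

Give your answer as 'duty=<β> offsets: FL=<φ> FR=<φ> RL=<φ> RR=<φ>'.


duty β = stance ticks per leg = 8
FL: stance ticks = 8; W→S at t=12 → φ=4
FR: stance ticks = 8; W→S at t=14 → φ=2
RL: stance ticks = 8; W→S at t=6 → φ=10
RR: stance ticks = 8; W→S at t=4 → φ=12

duty=8 offsets: FL=4 FR=2 RL=10 RR=12


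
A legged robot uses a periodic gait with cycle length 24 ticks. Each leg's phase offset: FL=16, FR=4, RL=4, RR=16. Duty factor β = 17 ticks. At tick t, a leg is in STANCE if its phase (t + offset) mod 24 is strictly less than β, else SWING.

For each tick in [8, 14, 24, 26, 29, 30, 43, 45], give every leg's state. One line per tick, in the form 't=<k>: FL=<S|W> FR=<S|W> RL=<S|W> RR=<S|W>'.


t=8: phase=(0,12,12,0) vs β=17 → FL=S FR=S RL=S RR=S
t=14: phase=(6,18,18,6) vs β=17 → FL=S FR=W RL=W RR=S
t=24: phase=(16,4,4,16) vs β=17 → FL=S FR=S RL=S RR=S
t=26: phase=(18,6,6,18) vs β=17 → FL=W FR=S RL=S RR=W
t=29: phase=(21,9,9,21) vs β=17 → FL=W FR=S RL=S RR=W
t=30: phase=(22,10,10,22) vs β=17 → FL=W FR=S RL=S RR=W
t=43: phase=(11,23,23,11) vs β=17 → FL=S FR=W RL=W RR=S
t=45: phase=(13,1,1,13) vs β=17 → FL=S FR=S RL=S RR=S

t=8: FL=S FR=S RL=S RR=S
t=14: FL=S FR=W RL=W RR=S
t=24: FL=S FR=S RL=S RR=S
t=26: FL=W FR=S RL=S RR=W
t=29: FL=W FR=S RL=S RR=W
t=30: FL=W FR=S RL=S RR=W
t=43: FL=S FR=W RL=W RR=S
t=45: FL=S FR=S RL=S RR=S


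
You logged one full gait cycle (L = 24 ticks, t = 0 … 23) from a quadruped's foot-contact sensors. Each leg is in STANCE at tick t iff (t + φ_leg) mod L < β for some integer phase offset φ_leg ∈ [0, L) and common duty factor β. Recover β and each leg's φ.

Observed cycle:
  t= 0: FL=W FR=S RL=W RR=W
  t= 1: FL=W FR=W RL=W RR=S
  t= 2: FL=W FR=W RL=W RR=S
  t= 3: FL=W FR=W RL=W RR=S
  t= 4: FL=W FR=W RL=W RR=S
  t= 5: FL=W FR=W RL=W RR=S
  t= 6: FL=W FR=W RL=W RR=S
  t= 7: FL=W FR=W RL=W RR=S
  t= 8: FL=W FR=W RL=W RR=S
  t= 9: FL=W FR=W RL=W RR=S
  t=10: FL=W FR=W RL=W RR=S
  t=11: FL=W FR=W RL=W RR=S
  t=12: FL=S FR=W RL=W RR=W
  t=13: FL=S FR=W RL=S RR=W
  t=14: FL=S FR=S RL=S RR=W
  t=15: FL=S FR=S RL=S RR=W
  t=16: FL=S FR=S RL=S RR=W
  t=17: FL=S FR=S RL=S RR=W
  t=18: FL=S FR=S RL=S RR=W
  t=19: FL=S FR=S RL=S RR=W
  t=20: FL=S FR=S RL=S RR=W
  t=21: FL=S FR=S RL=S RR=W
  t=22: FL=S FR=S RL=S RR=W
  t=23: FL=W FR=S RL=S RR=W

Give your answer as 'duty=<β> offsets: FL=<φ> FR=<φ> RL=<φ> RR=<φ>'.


duty=11 offsets: FL=12 FR=10 RL=11 RR=23

duty β = stance ticks per leg = 11
FL: stance ticks = 11; W→S at t=12 → φ=12
FR: stance ticks = 11; W→S at t=14 → φ=10
RL: stance ticks = 11; W→S at t=13 → φ=11
RR: stance ticks = 11; W→S at t=1 → φ=23


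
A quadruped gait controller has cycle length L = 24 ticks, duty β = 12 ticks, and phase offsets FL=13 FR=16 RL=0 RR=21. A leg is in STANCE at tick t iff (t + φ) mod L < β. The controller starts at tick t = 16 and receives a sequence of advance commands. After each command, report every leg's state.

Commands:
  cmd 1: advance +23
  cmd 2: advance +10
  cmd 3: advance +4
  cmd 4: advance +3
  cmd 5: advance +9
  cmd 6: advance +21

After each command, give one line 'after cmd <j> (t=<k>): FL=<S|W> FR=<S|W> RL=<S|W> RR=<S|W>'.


after cmd 1 (t=39): FL=S FR=S RL=W RR=W
after cmd 2 (t=49): FL=W FR=W RL=S RR=W
after cmd 3 (t=53): FL=W FR=W RL=S RR=S
after cmd 4 (t=56): FL=W FR=S RL=S RR=S
after cmd 5 (t=65): FL=S FR=S RL=W RR=W
after cmd 6 (t=86): FL=S FR=S RL=W RR=S

start t=16: FL=S FR=S RL=W RR=W
cmd 1: advance +23 → t=39, phase=(4,7,15,12) → FL=S FR=S RL=W RR=W
cmd 2: advance +10 → t=49, phase=(14,17,1,22) → FL=W FR=W RL=S RR=W
cmd 3: advance +4 → t=53, phase=(18,21,5,2) → FL=W FR=W RL=S RR=S
cmd 4: advance +3 → t=56, phase=(21,0,8,5) → FL=W FR=S RL=S RR=S
cmd 5: advance +9 → t=65, phase=(6,9,17,14) → FL=S FR=S RL=W RR=W
cmd 6: advance +21 → t=86, phase=(3,6,14,11) → FL=S FR=S RL=W RR=S


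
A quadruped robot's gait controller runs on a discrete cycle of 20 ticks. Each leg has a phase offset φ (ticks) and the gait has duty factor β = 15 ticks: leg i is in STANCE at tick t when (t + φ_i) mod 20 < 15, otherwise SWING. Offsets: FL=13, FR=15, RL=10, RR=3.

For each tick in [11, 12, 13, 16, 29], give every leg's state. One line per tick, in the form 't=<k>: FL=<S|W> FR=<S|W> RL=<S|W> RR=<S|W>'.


t=11: FL=S FR=S RL=S RR=S
t=12: FL=S FR=S RL=S RR=W
t=13: FL=S FR=S RL=S RR=W
t=16: FL=S FR=S RL=S RR=W
t=29: FL=S FR=S RL=W RR=S

t=11: phase=(4,6,1,14) vs β=15 → FL=S FR=S RL=S RR=S
t=12: phase=(5,7,2,15) vs β=15 → FL=S FR=S RL=S RR=W
t=13: phase=(6,8,3,16) vs β=15 → FL=S FR=S RL=S RR=W
t=16: phase=(9,11,6,19) vs β=15 → FL=S FR=S RL=S RR=W
t=29: phase=(2,4,19,12) vs β=15 → FL=S FR=S RL=W RR=S


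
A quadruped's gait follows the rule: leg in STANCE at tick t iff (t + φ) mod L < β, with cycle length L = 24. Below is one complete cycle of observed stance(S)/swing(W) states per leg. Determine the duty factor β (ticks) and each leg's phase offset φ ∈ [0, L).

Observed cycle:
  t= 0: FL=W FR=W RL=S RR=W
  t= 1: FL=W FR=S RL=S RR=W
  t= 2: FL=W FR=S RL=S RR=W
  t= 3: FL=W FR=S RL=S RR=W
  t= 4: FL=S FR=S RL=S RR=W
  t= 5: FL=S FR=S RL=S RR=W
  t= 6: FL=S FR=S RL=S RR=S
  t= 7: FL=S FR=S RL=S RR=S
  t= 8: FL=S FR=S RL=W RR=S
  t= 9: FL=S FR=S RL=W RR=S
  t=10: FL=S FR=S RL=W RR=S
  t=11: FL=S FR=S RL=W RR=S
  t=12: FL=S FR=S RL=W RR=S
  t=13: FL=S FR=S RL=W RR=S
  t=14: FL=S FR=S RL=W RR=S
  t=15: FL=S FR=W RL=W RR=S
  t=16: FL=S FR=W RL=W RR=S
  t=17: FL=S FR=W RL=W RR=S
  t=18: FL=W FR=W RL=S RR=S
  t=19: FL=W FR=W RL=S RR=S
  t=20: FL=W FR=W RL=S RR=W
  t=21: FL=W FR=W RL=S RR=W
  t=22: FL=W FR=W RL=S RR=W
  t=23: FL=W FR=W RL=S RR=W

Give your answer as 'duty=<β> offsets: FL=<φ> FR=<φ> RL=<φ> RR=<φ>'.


duty β = stance ticks per leg = 14
FL: stance ticks = 14; W→S at t=4 → φ=20
FR: stance ticks = 14; W→S at t=1 → φ=23
RL: stance ticks = 14; W→S at t=18 → φ=6
RR: stance ticks = 14; W→S at t=6 → φ=18

duty=14 offsets: FL=20 FR=23 RL=6 RR=18
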